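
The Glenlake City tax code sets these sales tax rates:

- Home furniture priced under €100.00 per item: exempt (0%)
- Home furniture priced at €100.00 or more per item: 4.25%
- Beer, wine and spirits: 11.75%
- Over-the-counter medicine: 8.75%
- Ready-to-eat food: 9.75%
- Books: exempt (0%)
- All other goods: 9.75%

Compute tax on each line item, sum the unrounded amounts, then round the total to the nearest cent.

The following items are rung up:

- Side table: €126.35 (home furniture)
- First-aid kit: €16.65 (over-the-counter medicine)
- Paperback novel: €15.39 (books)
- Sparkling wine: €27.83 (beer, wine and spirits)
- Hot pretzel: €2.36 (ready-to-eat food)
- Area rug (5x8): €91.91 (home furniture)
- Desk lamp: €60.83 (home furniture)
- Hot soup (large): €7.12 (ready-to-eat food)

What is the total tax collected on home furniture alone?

€5.37

Side table €126.35: home furniture, €100.00 or more → 4.25% → €5.369875
Area rug (5x8) €91.91: home furniture, under €100.00 → 0% → €0.00
Desk lamp €60.83: home furniture, under €100.00 → 0% → €0.00
Tax on home furniture: unrounded sum = €5.369875 → €5.37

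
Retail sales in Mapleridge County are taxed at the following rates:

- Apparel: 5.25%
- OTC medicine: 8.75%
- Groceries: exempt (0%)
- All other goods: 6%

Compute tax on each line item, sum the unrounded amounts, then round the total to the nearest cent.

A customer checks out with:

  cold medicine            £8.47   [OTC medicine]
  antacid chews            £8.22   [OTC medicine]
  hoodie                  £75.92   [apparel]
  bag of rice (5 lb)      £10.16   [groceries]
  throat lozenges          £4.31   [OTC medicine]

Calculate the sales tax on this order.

Cold medicine £8.47: OTC medicine → 8.75% → £0.741125
Antacid chews £8.22: OTC medicine → 8.75% → £0.71925
Hoodie £75.92: apparel → 5.25% → £3.9858
Bag of rice (5 lb) £10.16: groceries → 0% → £0.00
Throat lozenges £4.31: OTC medicine → 8.75% → £0.377125
Unrounded tax sum = £5.8233 → £5.82

£5.82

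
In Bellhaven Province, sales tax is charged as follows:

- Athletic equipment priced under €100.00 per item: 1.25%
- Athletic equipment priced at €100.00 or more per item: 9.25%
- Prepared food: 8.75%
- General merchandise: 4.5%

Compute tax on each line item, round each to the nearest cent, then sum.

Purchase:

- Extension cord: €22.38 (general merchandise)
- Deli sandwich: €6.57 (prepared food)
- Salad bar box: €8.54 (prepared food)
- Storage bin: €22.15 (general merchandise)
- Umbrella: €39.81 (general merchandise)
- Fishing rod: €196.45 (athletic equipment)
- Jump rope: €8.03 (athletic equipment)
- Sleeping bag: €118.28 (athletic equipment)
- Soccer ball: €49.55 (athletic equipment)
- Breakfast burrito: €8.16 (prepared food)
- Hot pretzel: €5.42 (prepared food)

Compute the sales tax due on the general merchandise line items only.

Extension cord €22.38: general merchandise → 4.5% → €1.01
Storage bin €22.15: general merchandise → 4.5% → €1.00
Umbrella €39.81: general merchandise → 4.5% → €1.79
Tax on general merchandise = €1.01 + €1.00 + €1.79 = €3.80

€3.80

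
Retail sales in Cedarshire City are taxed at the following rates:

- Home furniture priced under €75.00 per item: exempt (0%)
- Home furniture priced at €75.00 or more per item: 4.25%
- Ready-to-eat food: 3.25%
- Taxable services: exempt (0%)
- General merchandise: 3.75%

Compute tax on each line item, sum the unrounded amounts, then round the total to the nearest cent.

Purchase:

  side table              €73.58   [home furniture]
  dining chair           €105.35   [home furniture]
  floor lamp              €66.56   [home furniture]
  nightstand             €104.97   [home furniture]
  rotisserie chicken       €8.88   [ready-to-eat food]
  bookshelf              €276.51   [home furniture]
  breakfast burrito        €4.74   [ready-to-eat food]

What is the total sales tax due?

Side table €73.58: home furniture, under €75.00 → 0% → €0.00
Dining chair €105.35: home furniture, €75.00 or more → 4.25% → €4.477375
Floor lamp €66.56: home furniture, under €75.00 → 0% → €0.00
Nightstand €104.97: home furniture, €75.00 or more → 4.25% → €4.461225
Rotisserie chicken €8.88: ready-to-eat food → 3.25% → €0.2886
Bookshelf €276.51: home furniture, €75.00 or more → 4.25% → €11.751675
Breakfast burrito €4.74: ready-to-eat food → 3.25% → €0.15405
Unrounded tax sum = €21.132925 → €21.13

€21.13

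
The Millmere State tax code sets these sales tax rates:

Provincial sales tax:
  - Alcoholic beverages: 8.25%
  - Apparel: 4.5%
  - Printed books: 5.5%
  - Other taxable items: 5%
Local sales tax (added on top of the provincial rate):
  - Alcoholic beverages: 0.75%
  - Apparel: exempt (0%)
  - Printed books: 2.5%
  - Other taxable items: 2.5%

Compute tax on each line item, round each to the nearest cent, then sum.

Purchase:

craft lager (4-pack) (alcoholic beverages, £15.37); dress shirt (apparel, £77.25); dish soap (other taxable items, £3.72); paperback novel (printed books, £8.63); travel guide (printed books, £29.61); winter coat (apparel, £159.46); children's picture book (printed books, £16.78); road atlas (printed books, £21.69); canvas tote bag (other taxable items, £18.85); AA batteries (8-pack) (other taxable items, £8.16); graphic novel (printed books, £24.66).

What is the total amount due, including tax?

£406.63

Craft lager (4-pack) £15.37: alcoholic beverages → 8.25% + 0.75% local = 9% → £1.38
Dress shirt £77.25: apparel → 4.5% + 0% local = 4.5% → £3.48
Dish soap £3.72: other taxable items → 5% + 2.5% local = 7.5% → £0.28
Paperback novel £8.63: printed books → 5.5% + 2.5% local = 8% → £0.69
Travel guide £29.61: printed books → 5.5% + 2.5% local = 8% → £2.37
Winter coat £159.46: apparel → 4.5% + 0% local = 4.5% → £7.18
Children's picture book £16.78: printed books → 5.5% + 2.5% local = 8% → £1.34
Road atlas £21.69: printed books → 5.5% + 2.5% local = 8% → £1.74
Canvas tote bag £18.85: other taxable items → 5% + 2.5% local = 7.5% → £1.41
AA batteries (8-pack) £8.16: other taxable items → 5% + 2.5% local = 7.5% → £0.61
Graphic novel £24.66: printed books → 5.5% + 2.5% local = 8% → £1.97
Subtotal = £384.18; tax = £22.45; total due = £406.63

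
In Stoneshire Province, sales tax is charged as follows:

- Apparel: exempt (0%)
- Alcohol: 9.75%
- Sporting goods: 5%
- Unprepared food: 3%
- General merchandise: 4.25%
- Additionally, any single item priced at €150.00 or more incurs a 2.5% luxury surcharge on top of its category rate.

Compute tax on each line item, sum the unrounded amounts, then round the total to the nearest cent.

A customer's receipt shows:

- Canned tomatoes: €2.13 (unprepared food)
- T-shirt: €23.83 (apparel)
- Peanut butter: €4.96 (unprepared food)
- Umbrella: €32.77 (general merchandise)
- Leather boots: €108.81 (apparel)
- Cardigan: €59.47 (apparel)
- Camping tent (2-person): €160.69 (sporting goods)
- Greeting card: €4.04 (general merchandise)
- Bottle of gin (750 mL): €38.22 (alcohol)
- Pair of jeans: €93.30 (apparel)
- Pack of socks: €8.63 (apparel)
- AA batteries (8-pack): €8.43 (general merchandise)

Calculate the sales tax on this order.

Canned tomatoes €2.13: unprepared food → 3% → €0.0639
T-shirt €23.83: apparel → 0% → €0.00
Peanut butter €4.96: unprepared food → 3% → €0.1488
Umbrella €32.77: general merchandise → 4.25% → €1.392725
Leather boots €108.81: apparel → 0% → €0.00
Cardigan €59.47: apparel → 0% → €0.00
Camping tent (2-person) €160.69: sporting goods → 5% + 2.5% surcharge = 7.5% → €12.05175
Greeting card €4.04: general merchandise → 4.25% → €0.1717
Bottle of gin (750 mL) €38.22: alcohol → 9.75% → €3.72645
Pair of jeans €93.30: apparel → 0% → €0.00
Pack of socks €8.63: apparel → 0% → €0.00
AA batteries (8-pack) €8.43: general merchandise → 4.25% → €0.358275
Unrounded tax sum = €17.9136 → €17.91

€17.91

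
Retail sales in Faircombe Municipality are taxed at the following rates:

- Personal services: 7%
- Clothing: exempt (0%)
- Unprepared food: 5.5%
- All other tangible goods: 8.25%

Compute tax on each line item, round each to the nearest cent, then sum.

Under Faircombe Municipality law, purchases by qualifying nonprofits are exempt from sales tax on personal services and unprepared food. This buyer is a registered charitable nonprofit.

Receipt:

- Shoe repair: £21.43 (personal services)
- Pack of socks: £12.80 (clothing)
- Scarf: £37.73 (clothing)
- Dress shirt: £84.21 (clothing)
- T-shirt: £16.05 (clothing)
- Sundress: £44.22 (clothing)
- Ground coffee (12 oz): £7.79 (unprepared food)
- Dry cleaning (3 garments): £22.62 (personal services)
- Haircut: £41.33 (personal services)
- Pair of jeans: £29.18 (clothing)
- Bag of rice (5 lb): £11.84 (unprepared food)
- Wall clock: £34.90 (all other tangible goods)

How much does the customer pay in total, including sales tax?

Shoe repair £21.43: personal services, buyer-exempt → 0% → £0.00
Pack of socks £12.80: clothing → 0% → £0.00
Scarf £37.73: clothing → 0% → £0.00
Dress shirt £84.21: clothing → 0% → £0.00
T-shirt £16.05: clothing → 0% → £0.00
Sundress £44.22: clothing → 0% → £0.00
Ground coffee (12 oz) £7.79: unprepared food, buyer-exempt → 0% → £0.00
Dry cleaning (3 garments) £22.62: personal services, buyer-exempt → 0% → £0.00
Haircut £41.33: personal services, buyer-exempt → 0% → £0.00
Pair of jeans £29.18: clothing → 0% → £0.00
Bag of rice (5 lb) £11.84: unprepared food, buyer-exempt → 0% → £0.00
Wall clock £34.90: all other tangible goods → 8.25% → £2.88
Subtotal = £364.10; tax = £2.88; total due = £366.98

£366.98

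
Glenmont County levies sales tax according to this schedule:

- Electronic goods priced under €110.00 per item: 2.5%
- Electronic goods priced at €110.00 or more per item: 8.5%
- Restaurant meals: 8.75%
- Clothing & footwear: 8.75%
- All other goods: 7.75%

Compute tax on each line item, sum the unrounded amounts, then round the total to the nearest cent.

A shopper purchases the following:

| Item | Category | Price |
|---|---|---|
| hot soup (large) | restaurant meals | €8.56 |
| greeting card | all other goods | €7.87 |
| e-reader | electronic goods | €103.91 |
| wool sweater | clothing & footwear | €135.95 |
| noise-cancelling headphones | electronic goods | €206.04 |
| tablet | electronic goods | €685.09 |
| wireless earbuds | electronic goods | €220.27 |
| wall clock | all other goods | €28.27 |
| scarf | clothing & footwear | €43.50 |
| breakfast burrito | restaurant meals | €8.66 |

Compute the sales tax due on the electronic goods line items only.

E-reader €103.91: electronic goods, under €110.00 → 2.5% → €2.59775
Noise-cancelling headphones €206.04: electronic goods, €110.00 or more → 8.5% → €17.5134
Tablet €685.09: electronic goods, €110.00 or more → 8.5% → €58.23265
Wireless earbuds €220.27: electronic goods, €110.00 or more → 8.5% → €18.72295
Tax on electronic goods: unrounded sum = €97.06675 → €97.07

€97.07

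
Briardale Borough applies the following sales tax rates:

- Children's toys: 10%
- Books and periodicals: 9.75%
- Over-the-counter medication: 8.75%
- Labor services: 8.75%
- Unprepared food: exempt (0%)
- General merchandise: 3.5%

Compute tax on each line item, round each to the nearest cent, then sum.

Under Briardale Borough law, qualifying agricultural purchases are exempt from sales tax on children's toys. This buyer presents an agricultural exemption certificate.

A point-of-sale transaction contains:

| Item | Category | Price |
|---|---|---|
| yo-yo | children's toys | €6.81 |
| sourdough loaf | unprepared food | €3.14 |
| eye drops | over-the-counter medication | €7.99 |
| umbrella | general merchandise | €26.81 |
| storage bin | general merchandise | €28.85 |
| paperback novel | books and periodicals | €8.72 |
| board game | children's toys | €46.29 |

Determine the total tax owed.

€3.50

Yo-yo €6.81: children's toys, buyer-exempt → 0% → €0.00
Sourdough loaf €3.14: unprepared food → 0% → €0.00
Eye drops €7.99: over-the-counter medication → 8.75% → €0.70
Umbrella €26.81: general merchandise → 3.5% → €0.94
Storage bin €28.85: general merchandise → 3.5% → €1.01
Paperback novel €8.72: books and periodicals → 9.75% → €0.85
Board game €46.29: children's toys, buyer-exempt → 0% → €0.00
Total tax = €0.70 + €0.94 + €1.01 + €0.85 = €3.50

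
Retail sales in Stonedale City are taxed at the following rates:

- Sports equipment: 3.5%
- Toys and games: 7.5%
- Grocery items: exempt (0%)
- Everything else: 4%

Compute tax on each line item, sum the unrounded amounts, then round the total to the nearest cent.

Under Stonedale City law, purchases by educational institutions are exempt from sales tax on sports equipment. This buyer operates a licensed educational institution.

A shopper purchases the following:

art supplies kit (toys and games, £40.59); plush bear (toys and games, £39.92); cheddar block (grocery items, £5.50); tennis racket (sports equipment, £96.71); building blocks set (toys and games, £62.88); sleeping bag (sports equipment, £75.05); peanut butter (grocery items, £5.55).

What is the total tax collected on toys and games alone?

Art supplies kit £40.59: toys and games → 7.5% → £3.04425
Plush bear £39.92: toys and games → 7.5% → £2.994
Building blocks set £62.88: toys and games → 7.5% → £4.716
Tax on toys and games: unrounded sum = £10.75425 → £10.75

£10.75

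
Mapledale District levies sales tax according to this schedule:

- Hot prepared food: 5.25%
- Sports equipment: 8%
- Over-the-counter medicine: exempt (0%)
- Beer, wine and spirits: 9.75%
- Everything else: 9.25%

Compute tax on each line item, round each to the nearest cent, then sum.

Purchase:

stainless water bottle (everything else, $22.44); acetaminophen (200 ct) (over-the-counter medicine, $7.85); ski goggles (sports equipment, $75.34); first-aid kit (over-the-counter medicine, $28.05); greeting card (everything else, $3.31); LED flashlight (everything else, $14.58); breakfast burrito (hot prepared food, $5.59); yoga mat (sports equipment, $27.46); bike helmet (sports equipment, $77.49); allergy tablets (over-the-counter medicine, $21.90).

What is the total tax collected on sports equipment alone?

Ski goggles $75.34: sports equipment → 8% → $6.03
Yoga mat $27.46: sports equipment → 8% → $2.20
Bike helmet $77.49: sports equipment → 8% → $6.20
Tax on sports equipment = $6.03 + $2.20 + $6.20 = $14.43

$14.43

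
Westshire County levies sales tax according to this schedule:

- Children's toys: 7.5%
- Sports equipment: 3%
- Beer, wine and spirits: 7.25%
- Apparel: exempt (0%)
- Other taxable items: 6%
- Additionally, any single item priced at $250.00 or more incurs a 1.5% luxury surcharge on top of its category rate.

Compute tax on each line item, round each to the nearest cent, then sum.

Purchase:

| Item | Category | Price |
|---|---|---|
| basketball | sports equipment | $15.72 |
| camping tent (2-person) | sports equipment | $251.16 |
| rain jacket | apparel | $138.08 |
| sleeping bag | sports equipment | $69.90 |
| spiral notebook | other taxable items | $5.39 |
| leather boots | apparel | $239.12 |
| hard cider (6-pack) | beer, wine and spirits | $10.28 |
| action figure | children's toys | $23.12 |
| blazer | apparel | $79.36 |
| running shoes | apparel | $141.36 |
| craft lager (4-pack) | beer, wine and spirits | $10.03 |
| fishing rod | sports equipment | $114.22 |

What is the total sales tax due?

Basketball $15.72: sports equipment → 3% → $0.47
Camping tent (2-person) $251.16: sports equipment → 3% + 1.5% surcharge = 4.5% → $11.30
Rain jacket $138.08: apparel → 0% → $0.00
Sleeping bag $69.90: sports equipment → 3% → $2.10
Spiral notebook $5.39: other taxable items → 6% → $0.32
Leather boots $239.12: apparel → 0% → $0.00
Hard cider (6-pack) $10.28: beer, wine and spirits → 7.25% → $0.75
Action figure $23.12: children's toys → 7.5% → $1.73
Blazer $79.36: apparel → 0% → $0.00
Running shoes $141.36: apparel → 0% → $0.00
Craft lager (4-pack) $10.03: beer, wine and spirits → 7.25% → $0.73
Fishing rod $114.22: sports equipment → 3% → $3.43
Total tax = $0.47 + $11.30 + $2.10 + $0.32 + $0.75 + $1.73 + $0.73 + $3.43 = $20.83

$20.83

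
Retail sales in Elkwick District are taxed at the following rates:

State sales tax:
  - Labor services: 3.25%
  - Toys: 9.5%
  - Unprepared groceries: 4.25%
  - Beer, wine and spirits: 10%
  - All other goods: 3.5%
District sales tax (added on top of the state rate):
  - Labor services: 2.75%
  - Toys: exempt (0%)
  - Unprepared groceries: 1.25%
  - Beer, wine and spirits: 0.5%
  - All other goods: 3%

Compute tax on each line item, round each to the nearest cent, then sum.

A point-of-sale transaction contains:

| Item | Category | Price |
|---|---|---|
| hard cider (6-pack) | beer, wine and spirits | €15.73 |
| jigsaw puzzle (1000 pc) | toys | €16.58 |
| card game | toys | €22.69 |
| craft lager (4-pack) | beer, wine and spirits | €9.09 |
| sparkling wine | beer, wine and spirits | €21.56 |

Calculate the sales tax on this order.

€8.60

Hard cider (6-pack) €15.73: beer, wine and spirits → 10% + 0.5% district = 10.5% → €1.65
Jigsaw puzzle (1000 pc) €16.58: toys → 9.5% + 0% district = 9.5% → €1.58
Card game €22.69: toys → 9.5% + 0% district = 9.5% → €2.16
Craft lager (4-pack) €9.09: beer, wine and spirits → 10% + 0.5% district = 10.5% → €0.95
Sparkling wine €21.56: beer, wine and spirits → 10% + 0.5% district = 10.5% → €2.26
Total tax = €1.65 + €1.58 + €2.16 + €0.95 + €2.26 = €8.60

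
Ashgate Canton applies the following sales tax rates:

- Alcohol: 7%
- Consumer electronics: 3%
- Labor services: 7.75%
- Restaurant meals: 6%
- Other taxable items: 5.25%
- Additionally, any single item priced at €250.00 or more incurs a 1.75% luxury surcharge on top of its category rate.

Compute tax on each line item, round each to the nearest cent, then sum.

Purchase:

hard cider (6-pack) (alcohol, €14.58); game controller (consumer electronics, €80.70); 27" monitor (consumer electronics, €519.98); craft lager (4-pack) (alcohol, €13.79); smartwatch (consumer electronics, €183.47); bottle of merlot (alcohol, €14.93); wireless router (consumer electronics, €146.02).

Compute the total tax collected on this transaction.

Hard cider (6-pack) €14.58: alcohol → 7% → €1.02
Game controller €80.70: consumer electronics → 3% → €2.42
27" monitor €519.98: consumer electronics → 3% + 1.75% surcharge = 4.75% → €24.70
Craft lager (4-pack) €13.79: alcohol → 7% → €0.97
Smartwatch €183.47: consumer electronics → 3% → €5.50
Bottle of merlot €14.93: alcohol → 7% → €1.05
Wireless router €146.02: consumer electronics → 3% → €4.38
Total tax = €1.02 + €2.42 + €24.70 + €0.97 + €5.50 + €1.05 + €4.38 = €40.04

€40.04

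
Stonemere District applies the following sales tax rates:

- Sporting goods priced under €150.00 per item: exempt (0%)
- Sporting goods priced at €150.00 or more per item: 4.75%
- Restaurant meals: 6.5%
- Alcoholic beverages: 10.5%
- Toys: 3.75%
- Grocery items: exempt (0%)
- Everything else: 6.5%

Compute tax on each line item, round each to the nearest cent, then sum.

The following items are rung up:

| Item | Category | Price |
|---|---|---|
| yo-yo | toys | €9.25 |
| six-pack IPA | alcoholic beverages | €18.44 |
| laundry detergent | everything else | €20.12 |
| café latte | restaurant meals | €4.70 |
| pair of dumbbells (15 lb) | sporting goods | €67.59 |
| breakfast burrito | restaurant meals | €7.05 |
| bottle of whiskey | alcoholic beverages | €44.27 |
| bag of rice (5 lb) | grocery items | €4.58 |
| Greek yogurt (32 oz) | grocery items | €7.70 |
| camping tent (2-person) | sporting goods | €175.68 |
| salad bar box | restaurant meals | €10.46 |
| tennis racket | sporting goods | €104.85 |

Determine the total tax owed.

Yo-yo €9.25: toys → 3.75% → €0.35
Six-pack IPA €18.44: alcoholic beverages → 10.5% → €1.94
Laundry detergent €20.12: everything else → 6.5% → €1.31
Café latte €4.70: restaurant meals → 6.5% → €0.31
Pair of dumbbells (15 lb) €67.59: sporting goods, under €150.00 → 0% → €0.00
Breakfast burrito €7.05: restaurant meals → 6.5% → €0.46
Bottle of whiskey €44.27: alcoholic beverages → 10.5% → €4.65
Bag of rice (5 lb) €4.58: grocery items → 0% → €0.00
Greek yogurt (32 oz) €7.70: grocery items → 0% → €0.00
Camping tent (2-person) €175.68: sporting goods, €150.00 or more → 4.75% → €8.34
Salad bar box €10.46: restaurant meals → 6.5% → €0.68
Tennis racket €104.85: sporting goods, under €150.00 → 0% → €0.00
Total tax = €0.35 + €1.94 + €1.31 + €0.31 + €0.46 + €4.65 + €8.34 + €0.68 = €18.04

€18.04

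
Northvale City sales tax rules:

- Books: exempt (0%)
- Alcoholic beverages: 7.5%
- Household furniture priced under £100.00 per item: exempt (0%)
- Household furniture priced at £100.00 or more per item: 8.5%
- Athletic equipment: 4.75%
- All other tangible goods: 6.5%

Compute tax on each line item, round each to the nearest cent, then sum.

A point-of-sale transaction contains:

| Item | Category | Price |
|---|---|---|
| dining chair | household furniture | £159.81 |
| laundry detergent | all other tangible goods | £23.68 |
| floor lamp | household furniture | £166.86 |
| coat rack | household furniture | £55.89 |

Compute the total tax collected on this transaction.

Dining chair £159.81: household furniture, £100.00 or more → 8.5% → £13.58
Laundry detergent £23.68: all other tangible goods → 6.5% → £1.54
Floor lamp £166.86: household furniture, £100.00 or more → 8.5% → £14.18
Coat rack £55.89: household furniture, under £100.00 → 0% → £0.00
Total tax = £13.58 + £1.54 + £14.18 = £29.30

£29.30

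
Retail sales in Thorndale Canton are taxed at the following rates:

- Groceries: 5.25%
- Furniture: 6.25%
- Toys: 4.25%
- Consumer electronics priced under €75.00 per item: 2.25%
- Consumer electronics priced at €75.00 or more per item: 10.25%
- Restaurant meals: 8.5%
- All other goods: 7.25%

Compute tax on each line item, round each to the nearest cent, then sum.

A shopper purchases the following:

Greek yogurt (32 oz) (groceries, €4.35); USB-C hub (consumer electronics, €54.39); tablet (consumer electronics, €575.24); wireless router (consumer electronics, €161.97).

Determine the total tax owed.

Greek yogurt (32 oz) €4.35: groceries → 5.25% → €0.23
USB-C hub €54.39: consumer electronics, under €75.00 → 2.25% → €1.22
Tablet €575.24: consumer electronics, €75.00 or more → 10.25% → €58.96
Wireless router €161.97: consumer electronics, €75.00 or more → 10.25% → €16.60
Total tax = €0.23 + €1.22 + €58.96 + €16.60 = €77.01

€77.01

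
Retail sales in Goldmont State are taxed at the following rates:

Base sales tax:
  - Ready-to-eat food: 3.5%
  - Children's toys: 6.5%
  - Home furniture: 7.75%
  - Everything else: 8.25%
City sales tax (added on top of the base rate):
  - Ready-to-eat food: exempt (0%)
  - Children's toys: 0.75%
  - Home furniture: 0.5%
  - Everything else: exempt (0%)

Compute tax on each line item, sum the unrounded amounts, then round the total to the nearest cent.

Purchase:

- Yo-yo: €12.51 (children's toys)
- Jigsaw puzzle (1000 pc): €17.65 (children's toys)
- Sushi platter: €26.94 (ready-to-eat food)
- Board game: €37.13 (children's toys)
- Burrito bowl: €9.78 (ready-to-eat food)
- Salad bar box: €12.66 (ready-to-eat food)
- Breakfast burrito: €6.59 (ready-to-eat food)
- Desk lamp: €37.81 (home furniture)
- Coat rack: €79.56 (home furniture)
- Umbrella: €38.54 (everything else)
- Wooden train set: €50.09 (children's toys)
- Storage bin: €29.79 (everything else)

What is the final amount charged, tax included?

Yo-yo €12.51: children's toys → 6.5% + 0.75% city = 7.25% → €0.906975
Jigsaw puzzle (1000 pc) €17.65: children's toys → 6.5% + 0.75% city = 7.25% → €1.279625
Sushi platter €26.94: ready-to-eat food → 3.5% + 0% city = 3.5% → €0.9429
Board game €37.13: children's toys → 6.5% + 0.75% city = 7.25% → €2.691925
Burrito bowl €9.78: ready-to-eat food → 3.5% + 0% city = 3.5% → €0.3423
Salad bar box €12.66: ready-to-eat food → 3.5% + 0% city = 3.5% → €0.4431
Breakfast burrito €6.59: ready-to-eat food → 3.5% + 0% city = 3.5% → €0.23065
Desk lamp €37.81: home furniture → 7.75% + 0.5% city = 8.25% → €3.119325
Coat rack €79.56: home furniture → 7.75% + 0.5% city = 8.25% → €6.5637
Umbrella €38.54: everything else → 8.25% + 0% city = 8.25% → €3.17955
Wooden train set €50.09: children's toys → 6.5% + 0.75% city = 7.25% → €3.631525
Storage bin €29.79: everything else → 8.25% + 0% city = 8.25% → €2.457675
Subtotal = €359.05; unrounded tax = €25.78925 → €25.79; total due = €384.84

€384.84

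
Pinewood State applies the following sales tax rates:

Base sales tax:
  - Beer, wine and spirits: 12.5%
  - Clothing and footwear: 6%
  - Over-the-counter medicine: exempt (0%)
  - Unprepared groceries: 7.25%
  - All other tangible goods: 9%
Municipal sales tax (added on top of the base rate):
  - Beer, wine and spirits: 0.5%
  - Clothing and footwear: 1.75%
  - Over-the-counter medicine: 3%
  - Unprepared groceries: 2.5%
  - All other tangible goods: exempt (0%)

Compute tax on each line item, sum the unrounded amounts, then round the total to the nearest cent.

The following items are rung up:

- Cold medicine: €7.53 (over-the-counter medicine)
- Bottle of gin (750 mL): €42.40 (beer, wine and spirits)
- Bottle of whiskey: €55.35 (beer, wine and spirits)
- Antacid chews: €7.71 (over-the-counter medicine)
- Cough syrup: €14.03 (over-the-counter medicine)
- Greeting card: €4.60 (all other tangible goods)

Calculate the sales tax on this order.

€14.00

Cold medicine €7.53: over-the-counter medicine → 0% + 3% municipal = 3% → €0.2259
Bottle of gin (750 mL) €42.40: beer, wine and spirits → 12.5% + 0.5% municipal = 13% → €5.512
Bottle of whiskey €55.35: beer, wine and spirits → 12.5% + 0.5% municipal = 13% → €7.1955
Antacid chews €7.71: over-the-counter medicine → 0% + 3% municipal = 3% → €0.2313
Cough syrup €14.03: over-the-counter medicine → 0% + 3% municipal = 3% → €0.4209
Greeting card €4.60: all other tangible goods → 9% + 0% municipal = 9% → €0.414
Unrounded tax sum = €13.9996 → €14.00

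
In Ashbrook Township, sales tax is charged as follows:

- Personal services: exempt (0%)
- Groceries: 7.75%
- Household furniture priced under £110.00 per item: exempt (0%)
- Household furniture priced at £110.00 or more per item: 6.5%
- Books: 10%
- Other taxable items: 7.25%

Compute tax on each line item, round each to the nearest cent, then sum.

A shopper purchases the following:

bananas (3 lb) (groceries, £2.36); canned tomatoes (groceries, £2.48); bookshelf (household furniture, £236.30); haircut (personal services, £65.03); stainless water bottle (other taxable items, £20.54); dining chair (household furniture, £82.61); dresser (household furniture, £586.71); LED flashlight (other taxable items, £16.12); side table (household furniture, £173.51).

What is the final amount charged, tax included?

Bananas (3 lb) £2.36: groceries → 7.75% → £0.18
Canned tomatoes £2.48: groceries → 7.75% → £0.19
Bookshelf £236.30: household furniture, £110.00 or more → 6.5% → £15.36
Haircut £65.03: personal services → 0% → £0.00
Stainless water bottle £20.54: other taxable items → 7.25% → £1.49
Dining chair £82.61: household furniture, under £110.00 → 0% → £0.00
Dresser £586.71: household furniture, £110.00 or more → 6.5% → £38.14
LED flashlight £16.12: other taxable items → 7.25% → £1.17
Side table £173.51: household furniture, £110.00 or more → 6.5% → £11.28
Subtotal = £1185.66; tax = £67.81; total due = £1253.47

£1253.47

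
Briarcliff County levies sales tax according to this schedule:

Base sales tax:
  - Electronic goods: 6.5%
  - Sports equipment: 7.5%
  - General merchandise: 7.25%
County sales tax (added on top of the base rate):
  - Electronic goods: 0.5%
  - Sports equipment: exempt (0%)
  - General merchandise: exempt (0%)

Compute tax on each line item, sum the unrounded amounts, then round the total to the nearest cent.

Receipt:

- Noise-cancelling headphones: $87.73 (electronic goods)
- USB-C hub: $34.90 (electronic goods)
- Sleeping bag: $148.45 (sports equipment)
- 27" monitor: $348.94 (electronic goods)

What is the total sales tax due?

$44.14

Noise-cancelling headphones $87.73: electronic goods → 6.5% + 0.5% county = 7% → $6.1411
USB-C hub $34.90: electronic goods → 6.5% + 0.5% county = 7% → $2.443
Sleeping bag $148.45: sports equipment → 7.5% + 0% county = 7.5% → $11.13375
27" monitor $348.94: electronic goods → 6.5% + 0.5% county = 7% → $24.4258
Unrounded tax sum = $44.14365 → $44.14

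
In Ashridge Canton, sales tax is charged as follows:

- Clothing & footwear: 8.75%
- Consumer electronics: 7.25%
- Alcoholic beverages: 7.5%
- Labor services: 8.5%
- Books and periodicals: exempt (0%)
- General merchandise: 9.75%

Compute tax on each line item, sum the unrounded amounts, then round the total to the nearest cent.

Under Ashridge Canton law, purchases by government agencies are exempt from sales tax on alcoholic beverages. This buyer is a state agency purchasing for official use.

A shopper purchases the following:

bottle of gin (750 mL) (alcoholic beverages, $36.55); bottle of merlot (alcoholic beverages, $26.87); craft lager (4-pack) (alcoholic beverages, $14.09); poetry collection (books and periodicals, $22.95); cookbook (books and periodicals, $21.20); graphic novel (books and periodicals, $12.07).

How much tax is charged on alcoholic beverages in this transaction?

Bottle of gin (750 mL) $36.55: alcoholic beverages, buyer-exempt → 0% → $0.00
Bottle of merlot $26.87: alcoholic beverages, buyer-exempt → 0% → $0.00
Craft lager (4-pack) $14.09: alcoholic beverages, buyer-exempt → 0% → $0.00
Tax on alcoholic beverages: unrounded sum = $0.00 → $0.00

$0.00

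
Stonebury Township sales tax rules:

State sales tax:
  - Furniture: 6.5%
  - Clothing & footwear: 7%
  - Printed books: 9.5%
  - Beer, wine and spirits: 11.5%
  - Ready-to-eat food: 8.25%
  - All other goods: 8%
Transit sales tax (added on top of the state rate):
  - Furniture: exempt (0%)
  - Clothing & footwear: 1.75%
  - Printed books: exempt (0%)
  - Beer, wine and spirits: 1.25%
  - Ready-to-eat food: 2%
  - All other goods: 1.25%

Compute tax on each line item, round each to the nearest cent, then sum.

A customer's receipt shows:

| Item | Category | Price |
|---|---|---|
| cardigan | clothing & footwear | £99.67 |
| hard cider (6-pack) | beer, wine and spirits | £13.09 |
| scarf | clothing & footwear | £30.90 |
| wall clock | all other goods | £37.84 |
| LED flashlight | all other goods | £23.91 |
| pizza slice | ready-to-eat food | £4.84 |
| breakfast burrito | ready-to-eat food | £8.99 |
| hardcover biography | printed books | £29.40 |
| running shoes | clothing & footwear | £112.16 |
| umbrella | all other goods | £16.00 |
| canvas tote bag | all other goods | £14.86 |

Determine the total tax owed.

Cardigan £99.67: clothing & footwear → 7% + 1.75% transit = 8.75% → £8.72
Hard cider (6-pack) £13.09: beer, wine and spirits → 11.5% + 1.25% transit = 12.75% → £1.67
Scarf £30.90: clothing & footwear → 7% + 1.75% transit = 8.75% → £2.70
Wall clock £37.84: all other goods → 8% + 1.25% transit = 9.25% → £3.50
LED flashlight £23.91: all other goods → 8% + 1.25% transit = 9.25% → £2.21
Pizza slice £4.84: ready-to-eat food → 8.25% + 2% transit = 10.25% → £0.50
Breakfast burrito £8.99: ready-to-eat food → 8.25% + 2% transit = 10.25% → £0.92
Hardcover biography £29.40: printed books → 9.5% + 0% transit = 9.5% → £2.79
Running shoes £112.16: clothing & footwear → 7% + 1.75% transit = 8.75% → £9.81
Umbrella £16.00: all other goods → 8% + 1.25% transit = 9.25% → £1.48
Canvas tote bag £14.86: all other goods → 8% + 1.25% transit = 9.25% → £1.37
Total tax = £8.72 + £1.67 + £2.70 + £3.50 + £2.21 + £0.50 + £0.92 + £2.79 + £9.81 + £1.48 + £1.37 = £35.67

£35.67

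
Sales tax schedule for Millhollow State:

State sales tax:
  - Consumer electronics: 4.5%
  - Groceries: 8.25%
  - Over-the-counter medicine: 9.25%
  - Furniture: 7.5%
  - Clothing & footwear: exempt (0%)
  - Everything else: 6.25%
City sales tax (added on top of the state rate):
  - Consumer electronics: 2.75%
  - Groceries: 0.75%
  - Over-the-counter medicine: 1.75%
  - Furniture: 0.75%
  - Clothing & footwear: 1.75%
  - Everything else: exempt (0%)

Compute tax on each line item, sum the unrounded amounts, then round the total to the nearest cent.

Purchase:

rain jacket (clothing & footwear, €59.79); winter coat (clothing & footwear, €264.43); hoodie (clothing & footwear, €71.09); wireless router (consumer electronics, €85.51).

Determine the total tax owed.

€13.12

Rain jacket €59.79: clothing & footwear → 0% + 1.75% city = 1.75% → €1.046325
Winter coat €264.43: clothing & footwear → 0% + 1.75% city = 1.75% → €4.627525
Hoodie €71.09: clothing & footwear → 0% + 1.75% city = 1.75% → €1.244075
Wireless router €85.51: consumer electronics → 4.5% + 2.75% city = 7.25% → €6.199475
Unrounded tax sum = €13.1174 → €13.12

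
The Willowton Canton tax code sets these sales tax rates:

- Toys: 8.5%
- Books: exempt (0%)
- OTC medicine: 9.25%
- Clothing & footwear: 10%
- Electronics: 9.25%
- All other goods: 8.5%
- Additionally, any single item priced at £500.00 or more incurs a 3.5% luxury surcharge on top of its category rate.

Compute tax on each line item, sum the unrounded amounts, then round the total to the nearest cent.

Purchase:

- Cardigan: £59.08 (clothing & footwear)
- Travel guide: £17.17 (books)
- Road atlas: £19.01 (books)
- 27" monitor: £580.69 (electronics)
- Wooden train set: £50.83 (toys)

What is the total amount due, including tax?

£811.05

Cardigan £59.08: clothing & footwear → 10% → £5.908
Travel guide £17.17: books → 0% → £0.00
Road atlas £19.01: books → 0% → £0.00
27" monitor £580.69: electronics → 9.25% + 3.5% surcharge = 12.75% → £74.037975
Wooden train set £50.83: toys → 8.5% → £4.32055
Subtotal = £726.78; unrounded tax = £84.266525 → £84.27; total due = £811.05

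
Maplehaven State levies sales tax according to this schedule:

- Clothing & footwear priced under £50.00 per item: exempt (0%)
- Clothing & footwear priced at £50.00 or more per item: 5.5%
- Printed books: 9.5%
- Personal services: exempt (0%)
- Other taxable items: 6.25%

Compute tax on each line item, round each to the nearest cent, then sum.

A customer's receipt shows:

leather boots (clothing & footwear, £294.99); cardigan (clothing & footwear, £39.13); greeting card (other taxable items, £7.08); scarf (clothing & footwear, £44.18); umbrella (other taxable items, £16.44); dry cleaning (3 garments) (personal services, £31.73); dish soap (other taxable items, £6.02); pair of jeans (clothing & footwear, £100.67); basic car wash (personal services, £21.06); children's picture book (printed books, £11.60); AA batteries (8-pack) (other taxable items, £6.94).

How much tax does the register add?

Leather boots £294.99: clothing & footwear, £50.00 or more → 5.5% → £16.22
Cardigan £39.13: clothing & footwear, under £50.00 → 0% → £0.00
Greeting card £7.08: other taxable items → 6.25% → £0.44
Scarf £44.18: clothing & footwear, under £50.00 → 0% → £0.00
Umbrella £16.44: other taxable items → 6.25% → £1.03
Dry cleaning (3 garments) £31.73: personal services → 0% → £0.00
Dish soap £6.02: other taxable items → 6.25% → £0.38
Pair of jeans £100.67: clothing & footwear, £50.00 or more → 5.5% → £5.54
Basic car wash £21.06: personal services → 0% → £0.00
Children's picture book £11.60: printed books → 9.5% → £1.10
AA batteries (8-pack) £6.94: other taxable items → 6.25% → £0.43
Total tax = £16.22 + £0.44 + £1.03 + £0.38 + £5.54 + £1.10 + £0.43 = £25.14

£25.14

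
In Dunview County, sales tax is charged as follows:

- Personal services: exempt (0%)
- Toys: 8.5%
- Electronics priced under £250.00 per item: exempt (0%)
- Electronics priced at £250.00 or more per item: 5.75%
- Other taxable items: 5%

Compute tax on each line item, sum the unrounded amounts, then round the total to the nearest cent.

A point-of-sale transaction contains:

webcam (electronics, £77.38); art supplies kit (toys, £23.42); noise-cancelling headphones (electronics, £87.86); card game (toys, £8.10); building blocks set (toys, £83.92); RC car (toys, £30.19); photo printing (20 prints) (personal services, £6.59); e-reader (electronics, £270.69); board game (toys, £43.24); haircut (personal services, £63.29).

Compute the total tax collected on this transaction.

£31.62

Webcam £77.38: electronics, under £250.00 → 0% → £0.00
Art supplies kit £23.42: toys → 8.5% → £1.9907
Noise-cancelling headphones £87.86: electronics, under £250.00 → 0% → £0.00
Card game £8.10: toys → 8.5% → £0.6885
Building blocks set £83.92: toys → 8.5% → £7.1332
RC car £30.19: toys → 8.5% → £2.56615
Photo printing (20 prints) £6.59: personal services → 0% → £0.00
E-reader £270.69: electronics, £250.00 or more → 5.75% → £15.564675
Board game £43.24: toys → 8.5% → £3.6754
Haircut £63.29: personal services → 0% → £0.00
Unrounded tax sum = £31.618625 → £31.62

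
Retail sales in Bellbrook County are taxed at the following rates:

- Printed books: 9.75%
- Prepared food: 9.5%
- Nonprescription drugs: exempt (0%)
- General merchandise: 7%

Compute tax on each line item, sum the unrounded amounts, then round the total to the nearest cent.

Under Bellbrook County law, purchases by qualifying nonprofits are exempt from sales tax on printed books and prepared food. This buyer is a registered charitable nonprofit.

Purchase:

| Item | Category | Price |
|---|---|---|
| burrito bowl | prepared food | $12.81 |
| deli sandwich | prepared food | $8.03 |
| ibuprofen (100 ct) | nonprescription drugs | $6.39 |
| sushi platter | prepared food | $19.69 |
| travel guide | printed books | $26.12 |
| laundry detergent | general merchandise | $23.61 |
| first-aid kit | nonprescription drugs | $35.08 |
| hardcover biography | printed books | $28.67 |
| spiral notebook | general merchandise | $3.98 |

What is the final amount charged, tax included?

Burrito bowl $12.81: prepared food, buyer-exempt → 0% → $0.00
Deli sandwich $8.03: prepared food, buyer-exempt → 0% → $0.00
Ibuprofen (100 ct) $6.39: nonprescription drugs → 0% → $0.00
Sushi platter $19.69: prepared food, buyer-exempt → 0% → $0.00
Travel guide $26.12: printed books, buyer-exempt → 0% → $0.00
Laundry detergent $23.61: general merchandise → 7% → $1.6527
First-aid kit $35.08: nonprescription drugs → 0% → $0.00
Hardcover biography $28.67: printed books, buyer-exempt → 0% → $0.00
Spiral notebook $3.98: general merchandise → 7% → $0.2786
Subtotal = $164.38; unrounded tax = $1.9313 → $1.93; total due = $166.31

$166.31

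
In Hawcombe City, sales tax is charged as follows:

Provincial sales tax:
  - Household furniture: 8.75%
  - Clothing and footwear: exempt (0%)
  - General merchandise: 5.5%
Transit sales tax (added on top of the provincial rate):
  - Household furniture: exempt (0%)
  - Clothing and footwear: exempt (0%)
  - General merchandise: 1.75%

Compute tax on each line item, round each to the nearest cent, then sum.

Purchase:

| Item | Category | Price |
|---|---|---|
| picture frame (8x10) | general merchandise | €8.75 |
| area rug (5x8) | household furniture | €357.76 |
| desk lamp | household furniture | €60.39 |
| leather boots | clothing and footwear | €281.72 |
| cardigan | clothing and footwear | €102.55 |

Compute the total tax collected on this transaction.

Picture frame (8x10) €8.75: general merchandise → 5.5% + 1.75% transit = 7.25% → €0.63
Area rug (5x8) €357.76: household furniture → 8.75% + 0% transit = 8.75% → €31.30
Desk lamp €60.39: household furniture → 8.75% + 0% transit = 8.75% → €5.28
Leather boots €281.72: clothing and footwear → 0% + 0% transit = 0% → €0.00
Cardigan €102.55: clothing and footwear → 0% + 0% transit = 0% → €0.00
Total tax = €0.63 + €31.30 + €5.28 = €37.21

€37.21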